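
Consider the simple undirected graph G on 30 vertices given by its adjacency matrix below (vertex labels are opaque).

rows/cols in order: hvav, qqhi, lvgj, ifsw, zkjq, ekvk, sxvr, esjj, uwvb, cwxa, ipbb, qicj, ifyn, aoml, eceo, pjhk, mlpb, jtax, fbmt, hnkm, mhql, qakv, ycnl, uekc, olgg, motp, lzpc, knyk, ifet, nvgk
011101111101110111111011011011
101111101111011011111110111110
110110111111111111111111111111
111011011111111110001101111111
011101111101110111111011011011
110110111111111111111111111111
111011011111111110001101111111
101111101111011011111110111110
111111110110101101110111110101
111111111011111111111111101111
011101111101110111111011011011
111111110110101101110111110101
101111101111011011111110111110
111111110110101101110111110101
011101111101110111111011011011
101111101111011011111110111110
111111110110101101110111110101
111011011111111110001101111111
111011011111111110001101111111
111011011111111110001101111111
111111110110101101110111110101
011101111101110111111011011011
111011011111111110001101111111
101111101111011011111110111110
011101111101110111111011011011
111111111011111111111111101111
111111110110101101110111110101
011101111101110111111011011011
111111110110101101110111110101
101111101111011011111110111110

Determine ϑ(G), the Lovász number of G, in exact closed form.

7

Vertex ycnl has 24 neighbors: hvav, qqhi, lvgj, zkjq, ekvk, esjj, uwvb, cwxa, ipbb, qicj, ifyn, aoml, eceo, pjhk, mlpb, mhql, qakv, uekc, olgg, motp, lzpc, knyk, ifet, nvgk.
N(motp) = {hvav, qqhi, lvgj, ifsw, zkjq, ekvk, sxvr, esjj, uwvb, ipbb, qicj, ifyn, aoml, eceo, pjhk, mlpb, jtax, fbmt, hnkm, mhql, qakv, ycnl, uekc, olgg, lzpc, knyk, ifet, nvgk}, |N(motp)| = 28.
deg(fbmt) = 24; N(fbmt) = {hvav, qqhi, lvgj, zkjq, ekvk, esjj, uwvb, cwxa, ipbb, qicj, ifyn, aoml, eceo, pjhk, mlpb, mhql, qakv, uekc, olgg, motp, lzpc, knyk, ifet, nvgk}.
deg(zkjq) = 23; N(zkjq) = {qqhi, lvgj, ifsw, ekvk, sxvr, esjj, uwvb, cwxa, qicj, ifyn, aoml, pjhk, mlpb, jtax, fbmt, hnkm, mhql, ycnl, uekc, motp, lzpc, ifet, nvgk}.
K_{7,7,6,6,2,2} (perfect); ϑ(G) = α(G) = max{7,7,6,6,2,2} = 7.
Numerically 7.000000.
α=7, χ(Ḡ)=7; ϑ=7 lies between (collapsed).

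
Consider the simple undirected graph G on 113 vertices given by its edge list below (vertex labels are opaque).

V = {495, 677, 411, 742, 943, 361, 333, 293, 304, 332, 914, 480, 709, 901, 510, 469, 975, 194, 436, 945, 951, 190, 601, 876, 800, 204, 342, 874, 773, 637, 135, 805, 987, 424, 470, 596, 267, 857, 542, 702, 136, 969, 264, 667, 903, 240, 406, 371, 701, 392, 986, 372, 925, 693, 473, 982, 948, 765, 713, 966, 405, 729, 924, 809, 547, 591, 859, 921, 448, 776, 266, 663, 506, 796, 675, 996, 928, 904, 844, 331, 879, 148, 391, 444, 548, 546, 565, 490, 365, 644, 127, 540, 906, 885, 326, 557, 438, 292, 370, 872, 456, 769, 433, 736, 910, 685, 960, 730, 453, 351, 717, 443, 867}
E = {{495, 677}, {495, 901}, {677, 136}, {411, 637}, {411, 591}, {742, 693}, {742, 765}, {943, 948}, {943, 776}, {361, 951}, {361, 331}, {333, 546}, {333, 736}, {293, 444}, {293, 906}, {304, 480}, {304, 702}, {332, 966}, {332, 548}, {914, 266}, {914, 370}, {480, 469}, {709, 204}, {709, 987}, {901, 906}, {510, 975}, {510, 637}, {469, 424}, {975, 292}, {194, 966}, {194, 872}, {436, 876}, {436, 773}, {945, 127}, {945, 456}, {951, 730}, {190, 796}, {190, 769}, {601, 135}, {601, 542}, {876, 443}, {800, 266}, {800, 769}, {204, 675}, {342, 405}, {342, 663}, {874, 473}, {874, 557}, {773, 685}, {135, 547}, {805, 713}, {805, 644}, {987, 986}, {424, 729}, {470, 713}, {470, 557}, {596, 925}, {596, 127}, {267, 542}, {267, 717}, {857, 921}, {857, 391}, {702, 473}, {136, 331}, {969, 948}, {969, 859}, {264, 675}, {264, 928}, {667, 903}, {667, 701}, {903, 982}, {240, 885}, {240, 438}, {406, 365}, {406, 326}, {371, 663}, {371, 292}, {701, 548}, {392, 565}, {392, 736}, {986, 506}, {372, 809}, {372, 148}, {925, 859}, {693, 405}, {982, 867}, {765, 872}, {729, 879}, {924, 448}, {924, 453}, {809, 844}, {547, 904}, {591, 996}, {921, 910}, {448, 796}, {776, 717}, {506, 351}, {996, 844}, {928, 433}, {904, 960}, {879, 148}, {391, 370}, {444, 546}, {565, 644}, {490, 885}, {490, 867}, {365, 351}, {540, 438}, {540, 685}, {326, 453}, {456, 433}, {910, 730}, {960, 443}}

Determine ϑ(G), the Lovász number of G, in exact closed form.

N(204) = {709, 675}, |N(204)| = 2.
deg(987) = 2; N(987) = {709, 986}.
deg(372) = 2; N(372) = {809, 148}.
N(304) = {480, 702}, |N(304)| = 2.
Every vertex has degree 2 (N=113); this is C_{113}, the 113-cycle.
A has 57 distinct eigenvalues ≈ [2.0, 1.996909, 1.987646, 1.972239, 1.950736, 1.923203, 1.889726, 1.850408, 1.80537, 1.754752, 1.69871, 1.637418, 1.571064, 1.499854, 1.424009, 1.343762, 1.259361, 1.171068, 1.079155, 0.983906, 0.885616, 0.784589, 0.681137, 0.575579, 0.468242, 0.359458, 0.249563, 0.138897, 0.027801, -0.083381, -0.194305, -0.304628, -0.41401, -0.522112, -0.628601, -0.733146, -0.835425, -0.935122, -1.031929, -1.125546, -1.215684, -1.302064, -1.38442, -1.462497, -1.536053, -1.604861, -1.668709, -1.727399, -1.780749, -1.828596, -1.87079, -1.907202, -1.937718, -1.962246, -1.980708, -1.993048, -1.999227].
With N=113: ϑ(G) = 113·(-(-1)*2*cos(pi/113))/(2−(-2*cos(pi/113))) = 113*cos(pi/113)/(cos(pi/113) + 1).
= 56.489081… (decimal).
56 ≤ 113*cos(pi/113)/(cos(pi/113) + 1) ≤ 57: both strict.

113*cos(pi/113)/(cos(pi/113) + 1)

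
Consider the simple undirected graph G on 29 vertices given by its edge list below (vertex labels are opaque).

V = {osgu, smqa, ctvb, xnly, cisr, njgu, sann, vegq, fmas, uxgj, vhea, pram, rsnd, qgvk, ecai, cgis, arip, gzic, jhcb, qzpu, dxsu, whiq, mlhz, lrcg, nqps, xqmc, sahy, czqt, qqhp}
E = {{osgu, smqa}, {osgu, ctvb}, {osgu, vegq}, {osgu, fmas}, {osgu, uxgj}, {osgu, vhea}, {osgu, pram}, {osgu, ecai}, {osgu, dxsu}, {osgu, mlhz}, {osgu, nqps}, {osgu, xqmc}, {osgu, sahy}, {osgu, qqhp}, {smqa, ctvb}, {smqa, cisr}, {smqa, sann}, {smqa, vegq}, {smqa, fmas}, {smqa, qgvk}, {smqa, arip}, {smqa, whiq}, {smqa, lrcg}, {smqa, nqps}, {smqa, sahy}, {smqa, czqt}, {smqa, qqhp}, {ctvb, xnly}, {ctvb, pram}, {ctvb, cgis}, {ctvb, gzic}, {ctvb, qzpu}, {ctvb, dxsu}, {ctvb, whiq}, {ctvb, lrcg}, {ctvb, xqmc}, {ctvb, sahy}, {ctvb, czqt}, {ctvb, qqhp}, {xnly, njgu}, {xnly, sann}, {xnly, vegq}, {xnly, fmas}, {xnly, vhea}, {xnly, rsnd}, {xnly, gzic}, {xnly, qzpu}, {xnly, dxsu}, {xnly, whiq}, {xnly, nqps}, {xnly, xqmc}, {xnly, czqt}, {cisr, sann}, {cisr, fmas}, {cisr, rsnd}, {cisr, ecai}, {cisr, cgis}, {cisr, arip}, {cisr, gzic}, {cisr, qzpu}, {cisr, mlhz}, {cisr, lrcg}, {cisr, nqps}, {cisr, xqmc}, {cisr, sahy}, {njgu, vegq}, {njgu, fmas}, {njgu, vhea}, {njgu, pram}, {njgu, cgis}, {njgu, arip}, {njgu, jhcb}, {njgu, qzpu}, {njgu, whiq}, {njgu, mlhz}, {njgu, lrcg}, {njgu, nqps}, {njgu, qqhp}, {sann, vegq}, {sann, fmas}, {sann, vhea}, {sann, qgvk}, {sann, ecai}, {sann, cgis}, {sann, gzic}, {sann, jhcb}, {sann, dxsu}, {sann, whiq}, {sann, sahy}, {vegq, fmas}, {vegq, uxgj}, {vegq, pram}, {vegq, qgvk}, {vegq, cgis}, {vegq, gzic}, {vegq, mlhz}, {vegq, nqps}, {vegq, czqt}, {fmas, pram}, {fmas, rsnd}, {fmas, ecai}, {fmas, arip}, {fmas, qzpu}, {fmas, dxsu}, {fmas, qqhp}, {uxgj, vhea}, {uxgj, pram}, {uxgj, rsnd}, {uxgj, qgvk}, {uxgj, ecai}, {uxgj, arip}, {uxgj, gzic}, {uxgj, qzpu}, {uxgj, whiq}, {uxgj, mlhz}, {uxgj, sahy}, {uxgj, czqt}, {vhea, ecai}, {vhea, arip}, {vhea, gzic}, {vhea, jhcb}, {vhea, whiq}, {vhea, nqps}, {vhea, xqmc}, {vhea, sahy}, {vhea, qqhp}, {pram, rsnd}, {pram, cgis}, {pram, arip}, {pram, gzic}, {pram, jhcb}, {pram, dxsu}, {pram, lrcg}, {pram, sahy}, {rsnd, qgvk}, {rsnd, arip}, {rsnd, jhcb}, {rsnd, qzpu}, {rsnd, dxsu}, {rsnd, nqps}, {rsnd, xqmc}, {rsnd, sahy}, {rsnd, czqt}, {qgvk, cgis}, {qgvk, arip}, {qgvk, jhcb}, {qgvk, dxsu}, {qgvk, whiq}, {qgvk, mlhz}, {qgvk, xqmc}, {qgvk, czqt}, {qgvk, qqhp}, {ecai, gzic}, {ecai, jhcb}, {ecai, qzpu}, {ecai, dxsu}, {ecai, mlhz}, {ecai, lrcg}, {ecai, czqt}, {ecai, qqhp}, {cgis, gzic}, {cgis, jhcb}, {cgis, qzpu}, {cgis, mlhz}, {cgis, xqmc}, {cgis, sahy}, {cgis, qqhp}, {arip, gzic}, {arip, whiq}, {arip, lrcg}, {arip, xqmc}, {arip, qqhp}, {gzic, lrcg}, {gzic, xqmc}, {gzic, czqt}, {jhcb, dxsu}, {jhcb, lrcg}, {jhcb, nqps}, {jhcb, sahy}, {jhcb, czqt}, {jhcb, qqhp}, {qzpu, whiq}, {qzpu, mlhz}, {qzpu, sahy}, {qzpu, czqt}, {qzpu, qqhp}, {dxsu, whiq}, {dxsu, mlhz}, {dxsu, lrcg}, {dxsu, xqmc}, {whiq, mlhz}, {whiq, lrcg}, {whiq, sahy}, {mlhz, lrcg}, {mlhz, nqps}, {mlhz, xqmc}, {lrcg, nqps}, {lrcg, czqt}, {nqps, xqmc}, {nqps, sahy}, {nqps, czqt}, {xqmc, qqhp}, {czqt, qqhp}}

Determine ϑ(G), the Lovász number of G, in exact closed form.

N(fmas) = {osgu, smqa, xnly, cisr, njgu, sann, vegq, pram, rsnd, ecai, arip, qzpu, dxsu, qqhp}, |N(fmas)| = 14.
deg(sahy) = 14; N(sahy) = {osgu, smqa, ctvb, cisr, sann, uxgj, vhea, pram, rsnd, cgis, jhcb, qzpu, whiq, nqps}.
Vertex xqmc has 14 neighbors: osgu, ctvb, xnly, cisr, vhea, rsnd, qgvk, cgis, arip, gzic, dxsu, mlhz, nqps, qqhp.
Vertex lrcg has 14 neighbors: smqa, ctvb, cisr, njgu, pram, ecai, arip, gzic, jhcb, dxsu, whiq, mlhz, nqps, czqt.
14-regular, N=29; Paley(29): SR with (k,λ,μ)=(14,6,7).
The 3 distinct eigenvalues: [14.0, 2.19258, -3.19258].
−29·(-sqrt(29)/2 - 1/2) / ((14)−(-sqrt(29)/2 - 1/2)) = sqrt(29) = ϑ(G).
ϑ(G) ≈ 5.38516481.

sqrt(29)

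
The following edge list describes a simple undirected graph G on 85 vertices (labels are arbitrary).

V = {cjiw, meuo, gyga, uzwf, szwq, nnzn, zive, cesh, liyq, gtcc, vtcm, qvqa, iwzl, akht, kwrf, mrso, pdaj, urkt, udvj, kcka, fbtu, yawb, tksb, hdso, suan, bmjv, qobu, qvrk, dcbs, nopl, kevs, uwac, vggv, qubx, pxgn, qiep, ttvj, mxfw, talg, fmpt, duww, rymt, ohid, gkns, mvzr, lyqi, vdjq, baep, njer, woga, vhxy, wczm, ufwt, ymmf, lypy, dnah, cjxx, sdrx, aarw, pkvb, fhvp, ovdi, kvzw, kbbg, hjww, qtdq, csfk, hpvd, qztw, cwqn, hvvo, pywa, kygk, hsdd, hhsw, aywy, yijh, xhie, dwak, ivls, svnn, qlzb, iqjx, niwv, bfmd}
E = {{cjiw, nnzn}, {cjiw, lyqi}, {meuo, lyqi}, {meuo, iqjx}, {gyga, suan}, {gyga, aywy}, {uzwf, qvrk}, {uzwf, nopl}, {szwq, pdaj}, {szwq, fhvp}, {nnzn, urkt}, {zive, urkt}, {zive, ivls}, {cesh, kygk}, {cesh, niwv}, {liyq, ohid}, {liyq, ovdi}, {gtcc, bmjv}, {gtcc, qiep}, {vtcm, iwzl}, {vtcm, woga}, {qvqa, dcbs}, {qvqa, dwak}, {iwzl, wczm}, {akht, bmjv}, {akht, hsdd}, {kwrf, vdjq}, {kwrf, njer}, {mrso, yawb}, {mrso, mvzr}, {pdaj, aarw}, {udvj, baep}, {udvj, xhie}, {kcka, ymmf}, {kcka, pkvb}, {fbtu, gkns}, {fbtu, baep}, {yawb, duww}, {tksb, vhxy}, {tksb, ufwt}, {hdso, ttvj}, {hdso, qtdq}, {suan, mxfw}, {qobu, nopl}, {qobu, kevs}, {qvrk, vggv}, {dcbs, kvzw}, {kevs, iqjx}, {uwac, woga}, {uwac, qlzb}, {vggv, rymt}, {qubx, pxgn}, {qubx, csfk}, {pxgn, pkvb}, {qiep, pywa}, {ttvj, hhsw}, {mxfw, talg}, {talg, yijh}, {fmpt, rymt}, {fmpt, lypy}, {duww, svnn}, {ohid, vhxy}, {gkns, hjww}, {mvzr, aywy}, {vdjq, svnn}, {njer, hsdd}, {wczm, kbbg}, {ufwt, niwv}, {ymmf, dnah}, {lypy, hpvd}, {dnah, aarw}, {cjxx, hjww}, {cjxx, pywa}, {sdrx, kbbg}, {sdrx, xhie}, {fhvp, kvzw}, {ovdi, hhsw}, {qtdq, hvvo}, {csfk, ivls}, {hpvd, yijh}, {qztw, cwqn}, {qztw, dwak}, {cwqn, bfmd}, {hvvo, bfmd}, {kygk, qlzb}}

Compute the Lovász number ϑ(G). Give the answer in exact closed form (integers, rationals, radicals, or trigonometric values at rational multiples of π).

N(ufwt) = {tksb, niwv}, |N(ufwt)| = 2.
N(kbbg) = {wczm, sdrx}, |N(kbbg)| = 2.
deg(udvj) = 2; N(udvj) = {baep, xhie}.
deg(yijh) = 2; N(yijh) = {talg, hpvd}.
deg(v) = 2 for all v (|V|=85); a single 85-cycle (edge-transitive).
Distinct eigenvalues (to 6 d.p.): [2.0, 1.994538, 1.978183, 1.951024, 1.913209, 1.864944, 1.806494, 1.738178, 1.660368, 1.57349, 1.478018, 1.374473, 1.263422, 1.14547, 1.021262, 0.891477, 0.756822, 0.618034, 0.47587, 0.331108, 0.184537, 0.036958, -0.110823, -0.257998, -0.403765, -0.547326, -0.687898, -0.824713, -0.957023, -1.084107, -1.205269, -1.319849, -1.42722, -1.526797, -1.618034, -1.700434, -1.773547, -1.836974, -1.890368, -1.933437, -1.965946, -1.987718, -1.998634].
Lovász (edge-transitive): ϑ = −85·(-2*cos(pi/85))/((2)−(-2*cos(pi/85))) = 85*cos(pi/85)/(cos(pi/85) + 1).
= 42.4854826… (decimal).
α=42, χ(Ḡ)=43; ϑ=85*cos(pi/85)/(cos(pi/85) + 1) lies between (both strict).

85*cos(pi/85)/(cos(pi/85) + 1)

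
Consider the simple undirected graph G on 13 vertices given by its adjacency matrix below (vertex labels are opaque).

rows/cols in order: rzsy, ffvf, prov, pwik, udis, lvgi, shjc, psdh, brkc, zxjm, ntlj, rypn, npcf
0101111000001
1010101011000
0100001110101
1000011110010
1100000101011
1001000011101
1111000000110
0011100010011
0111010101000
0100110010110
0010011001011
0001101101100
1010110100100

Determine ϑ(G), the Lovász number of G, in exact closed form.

sqrt(13)

N(lvgi) = {rzsy, pwik, brkc, zxjm, ntlj, npcf}, |N(lvgi)| = 6.
deg(shjc) = 6; N(shjc) = {rzsy, ffvf, prov, pwik, ntlj, rypn}.
deg(psdh) = 6; N(psdh) = {prov, pwik, udis, brkc, rypn, npcf}.
deg(ntlj) = 6; N(ntlj) = {prov, lvgi, shjc, zxjm, rypn, npcf}.
6-regular, N=13; Paley(13): SR with (k,λ,μ)=(6,2,3).
Distinct eigenvalues (to 4 d.p.): [6.0, 1.3028, -2.3028].
λ_max=6, λ_min=-sqrt(13)/2 - 1/2; ϑ = −13·λ_min/(λ_max−λ_min) = sqrt(13).
Numerically 3.6055513.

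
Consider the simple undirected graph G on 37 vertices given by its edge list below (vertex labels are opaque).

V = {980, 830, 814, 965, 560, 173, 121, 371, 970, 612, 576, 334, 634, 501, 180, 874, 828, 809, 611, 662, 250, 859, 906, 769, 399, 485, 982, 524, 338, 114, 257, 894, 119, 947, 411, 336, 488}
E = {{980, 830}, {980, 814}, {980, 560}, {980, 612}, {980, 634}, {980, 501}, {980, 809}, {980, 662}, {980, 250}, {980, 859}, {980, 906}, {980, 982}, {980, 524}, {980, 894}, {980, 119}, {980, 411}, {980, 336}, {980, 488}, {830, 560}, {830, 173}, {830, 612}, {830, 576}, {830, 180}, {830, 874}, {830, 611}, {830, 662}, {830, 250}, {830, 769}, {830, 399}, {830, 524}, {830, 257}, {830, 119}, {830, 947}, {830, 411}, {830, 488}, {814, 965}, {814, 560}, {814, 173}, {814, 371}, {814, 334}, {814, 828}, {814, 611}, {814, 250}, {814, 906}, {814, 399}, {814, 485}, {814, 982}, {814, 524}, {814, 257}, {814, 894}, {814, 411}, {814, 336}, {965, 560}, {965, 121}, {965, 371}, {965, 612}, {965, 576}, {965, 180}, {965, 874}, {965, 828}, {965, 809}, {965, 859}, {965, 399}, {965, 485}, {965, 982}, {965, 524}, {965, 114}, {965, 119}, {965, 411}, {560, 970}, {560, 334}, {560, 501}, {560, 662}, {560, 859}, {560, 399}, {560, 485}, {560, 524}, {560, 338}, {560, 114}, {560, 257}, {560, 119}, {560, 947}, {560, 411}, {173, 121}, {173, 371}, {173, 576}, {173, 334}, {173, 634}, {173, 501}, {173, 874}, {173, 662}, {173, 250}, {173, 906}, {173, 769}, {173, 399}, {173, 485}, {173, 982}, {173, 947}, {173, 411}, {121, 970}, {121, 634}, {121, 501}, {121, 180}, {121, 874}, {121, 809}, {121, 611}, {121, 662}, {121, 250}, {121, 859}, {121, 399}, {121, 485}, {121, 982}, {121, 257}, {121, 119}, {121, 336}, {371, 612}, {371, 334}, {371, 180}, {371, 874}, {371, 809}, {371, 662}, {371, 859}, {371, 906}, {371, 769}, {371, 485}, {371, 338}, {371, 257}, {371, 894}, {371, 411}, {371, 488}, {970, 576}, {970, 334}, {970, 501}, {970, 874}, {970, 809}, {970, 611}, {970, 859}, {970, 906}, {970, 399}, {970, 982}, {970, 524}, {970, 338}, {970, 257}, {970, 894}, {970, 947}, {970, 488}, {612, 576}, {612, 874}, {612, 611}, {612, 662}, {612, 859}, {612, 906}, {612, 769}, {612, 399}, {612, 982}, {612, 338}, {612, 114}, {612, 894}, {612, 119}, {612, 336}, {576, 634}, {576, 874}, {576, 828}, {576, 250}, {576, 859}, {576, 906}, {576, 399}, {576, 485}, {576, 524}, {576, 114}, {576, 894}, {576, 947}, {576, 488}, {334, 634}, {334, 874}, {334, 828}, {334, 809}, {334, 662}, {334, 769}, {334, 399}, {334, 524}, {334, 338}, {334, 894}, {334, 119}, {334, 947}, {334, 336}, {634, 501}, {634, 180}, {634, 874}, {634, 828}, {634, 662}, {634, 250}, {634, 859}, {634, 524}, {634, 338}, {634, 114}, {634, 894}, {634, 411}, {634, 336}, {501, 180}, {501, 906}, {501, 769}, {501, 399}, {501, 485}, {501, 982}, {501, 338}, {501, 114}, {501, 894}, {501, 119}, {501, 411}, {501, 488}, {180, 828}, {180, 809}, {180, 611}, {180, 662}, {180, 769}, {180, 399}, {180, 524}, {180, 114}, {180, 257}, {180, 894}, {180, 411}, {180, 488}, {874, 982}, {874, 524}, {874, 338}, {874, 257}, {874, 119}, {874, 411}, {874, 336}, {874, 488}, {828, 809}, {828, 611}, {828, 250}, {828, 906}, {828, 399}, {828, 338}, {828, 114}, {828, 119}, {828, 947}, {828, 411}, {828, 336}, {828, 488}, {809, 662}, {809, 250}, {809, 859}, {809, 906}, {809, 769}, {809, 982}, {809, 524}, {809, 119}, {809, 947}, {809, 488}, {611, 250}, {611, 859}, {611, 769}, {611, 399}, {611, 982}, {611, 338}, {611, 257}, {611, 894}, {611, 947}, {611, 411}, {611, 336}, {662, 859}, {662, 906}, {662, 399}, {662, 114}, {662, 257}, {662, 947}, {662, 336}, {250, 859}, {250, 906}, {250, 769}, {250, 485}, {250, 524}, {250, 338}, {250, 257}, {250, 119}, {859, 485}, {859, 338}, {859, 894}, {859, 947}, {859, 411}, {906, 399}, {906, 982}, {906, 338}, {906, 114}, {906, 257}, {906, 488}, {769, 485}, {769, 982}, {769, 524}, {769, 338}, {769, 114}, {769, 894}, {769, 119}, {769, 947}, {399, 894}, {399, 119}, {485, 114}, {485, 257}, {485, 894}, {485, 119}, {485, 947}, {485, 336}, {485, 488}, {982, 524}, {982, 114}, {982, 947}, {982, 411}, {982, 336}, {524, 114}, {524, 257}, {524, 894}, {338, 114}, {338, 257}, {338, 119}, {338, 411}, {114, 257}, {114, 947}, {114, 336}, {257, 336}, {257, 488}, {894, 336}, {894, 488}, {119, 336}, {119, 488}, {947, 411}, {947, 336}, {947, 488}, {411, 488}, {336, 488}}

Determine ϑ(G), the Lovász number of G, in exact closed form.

Vertex 970 has 18 neighbors: 560, 121, 576, 334, 501, 874, 809, 611, 859, 906, 399, 982, 524, 338, 257, 894, 947, 488.
N(524) = {980, 830, 814, 965, 560, 970, 576, 334, 634, 180, 874, 809, 250, 769, 982, 114, 257, 894}, |N(524)| = 18.
N(874) = {830, 965, 173, 121, 371, 970, 612, 576, 334, 634, 982, 524, 338, 257, 119, 411, 336, 488}, |N(874)| = 18.
Vertex 894 has 18 neighbors: 980, 814, 371, 970, 612, 576, 334, 634, 501, 180, 611, 859, 769, 399, 485, 524, 336, 488.
deg(v) = 18 for all v (|V|=37); SR(37,18,8,9) — a Paley graph.
spec(A) ≈ [18.0, 2.541, -3.541] (distinct, 3 d.p.).
With N=37: ϑ(G) = 37·(-(-sqrt(37)/2 - 1/2))/(18−(-sqrt(37)/2 - 1/2)) = sqrt(37).
≈ 6.08276 (to 5 d.p.).

sqrt(37)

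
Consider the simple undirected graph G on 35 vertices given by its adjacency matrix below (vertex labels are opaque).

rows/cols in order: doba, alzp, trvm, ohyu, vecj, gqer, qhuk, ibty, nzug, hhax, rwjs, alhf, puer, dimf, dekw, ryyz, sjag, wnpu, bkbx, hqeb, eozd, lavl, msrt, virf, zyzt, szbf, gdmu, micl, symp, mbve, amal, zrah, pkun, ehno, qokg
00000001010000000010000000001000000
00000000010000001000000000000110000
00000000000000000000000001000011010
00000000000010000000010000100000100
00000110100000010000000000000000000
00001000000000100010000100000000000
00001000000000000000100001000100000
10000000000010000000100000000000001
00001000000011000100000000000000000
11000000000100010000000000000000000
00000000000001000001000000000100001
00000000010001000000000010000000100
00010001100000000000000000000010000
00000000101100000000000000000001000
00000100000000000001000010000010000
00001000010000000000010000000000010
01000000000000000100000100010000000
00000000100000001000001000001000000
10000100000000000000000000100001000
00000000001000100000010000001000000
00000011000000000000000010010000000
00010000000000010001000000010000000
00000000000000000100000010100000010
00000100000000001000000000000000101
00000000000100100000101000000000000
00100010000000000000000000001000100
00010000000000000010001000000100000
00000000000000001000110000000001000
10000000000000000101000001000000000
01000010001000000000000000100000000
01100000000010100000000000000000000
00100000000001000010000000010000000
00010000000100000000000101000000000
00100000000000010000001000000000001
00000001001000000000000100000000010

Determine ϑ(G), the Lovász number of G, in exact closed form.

deg(doba) = 4; N(doba) = {ibty, hhax, bkbx, symp}.
deg(szbf) = 4; N(szbf) = {trvm, qhuk, symp, pkun}.
Vertex virf has 4 neighbors: gqer, sjag, pkun, qokg.
Vertex bkbx has 4 neighbors: doba, gqer, gdmu, zrah.
deg(v) = 4 for all v (|V|=35); this is K(7,3), the Kneser graph.
Distinct eigenvalues (to 5 d.p.): [4.0, 2.0, -1.0, -3.0].
ϑ = −N·λ_min/(λ_max−λ_min) = −35·(-3)/(4−(-3)) = 15.
Numerically 15.000000.

15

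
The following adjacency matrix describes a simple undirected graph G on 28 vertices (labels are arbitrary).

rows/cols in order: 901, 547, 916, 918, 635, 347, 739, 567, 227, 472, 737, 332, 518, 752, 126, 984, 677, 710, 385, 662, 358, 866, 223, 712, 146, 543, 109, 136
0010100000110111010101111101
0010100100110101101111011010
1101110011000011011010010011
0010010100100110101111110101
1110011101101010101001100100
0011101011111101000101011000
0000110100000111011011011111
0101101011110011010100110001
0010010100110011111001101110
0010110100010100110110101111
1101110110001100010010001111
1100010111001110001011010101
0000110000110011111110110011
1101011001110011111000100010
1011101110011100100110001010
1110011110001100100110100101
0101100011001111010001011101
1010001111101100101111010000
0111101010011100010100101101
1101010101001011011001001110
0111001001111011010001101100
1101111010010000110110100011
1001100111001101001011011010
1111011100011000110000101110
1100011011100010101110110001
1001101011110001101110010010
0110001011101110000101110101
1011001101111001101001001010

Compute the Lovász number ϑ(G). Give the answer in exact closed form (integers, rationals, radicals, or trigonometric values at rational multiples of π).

7

N(635) = {901, 547, 916, 347, 739, 567, 472, 737, 518, 126, 677, 385, 866, 223, 543}, |N(635)| = 15.
N(332) = {901, 547, 347, 567, 227, 472, 518, 752, 126, 385, 358, 866, 712, 543, 136}, |N(332)| = 15.
N(146) = {901, 547, 347, 739, 227, 472, 737, 126, 677, 385, 662, 358, 223, 712, 136}, |N(146)| = 15.
deg(662) = 15; N(662) = {901, 547, 918, 347, 567, 472, 518, 126, 984, 710, 385, 866, 146, 543, 109}.
Every vertex has degree 15 (N=28); Kneser-type, 2-subsets of [8].
Distinct eigenvalues (to 4 d.p.): [15.0, 1.0, -5.0].
Lovász: ϑ = −28(-5)/(15+-1*(-5)) = 7.
ϑ(G) ≈ 7.00000000.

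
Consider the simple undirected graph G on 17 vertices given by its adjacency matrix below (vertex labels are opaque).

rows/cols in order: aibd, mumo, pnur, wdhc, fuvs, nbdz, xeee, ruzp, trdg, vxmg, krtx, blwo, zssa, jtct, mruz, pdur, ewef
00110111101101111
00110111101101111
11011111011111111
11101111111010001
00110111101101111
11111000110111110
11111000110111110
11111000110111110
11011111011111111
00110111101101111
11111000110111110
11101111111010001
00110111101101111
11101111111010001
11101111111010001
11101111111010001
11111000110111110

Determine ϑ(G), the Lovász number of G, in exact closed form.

5

deg(fuvs) = 12; N(fuvs) = {pnur, wdhc, nbdz, xeee, ruzp, trdg, krtx, blwo, jtct, mruz, pdur, ewef}.
Vertex vxmg has 12 neighbors: pnur, wdhc, nbdz, xeee, ruzp, trdg, krtx, blwo, jtct, mruz, pdur, ewef.
deg(pdur) = 12; N(pdur) = {aibd, mumo, pnur, fuvs, nbdz, xeee, ruzp, trdg, vxmg, krtx, zssa, ewef}.
N(mruz) = {aibd, mumo, pnur, fuvs, nbdz, xeee, ruzp, trdg, vxmg, krtx, zssa, ewef}, |N(mruz)| = 12.
Complete multipartite on [5, 5, 5, 2]: sandwich collapses at ϑ=5.
≈ 5.000000 (to 6 d.p.).
Check 5 ≤ 5 ≤ 5: collapsed.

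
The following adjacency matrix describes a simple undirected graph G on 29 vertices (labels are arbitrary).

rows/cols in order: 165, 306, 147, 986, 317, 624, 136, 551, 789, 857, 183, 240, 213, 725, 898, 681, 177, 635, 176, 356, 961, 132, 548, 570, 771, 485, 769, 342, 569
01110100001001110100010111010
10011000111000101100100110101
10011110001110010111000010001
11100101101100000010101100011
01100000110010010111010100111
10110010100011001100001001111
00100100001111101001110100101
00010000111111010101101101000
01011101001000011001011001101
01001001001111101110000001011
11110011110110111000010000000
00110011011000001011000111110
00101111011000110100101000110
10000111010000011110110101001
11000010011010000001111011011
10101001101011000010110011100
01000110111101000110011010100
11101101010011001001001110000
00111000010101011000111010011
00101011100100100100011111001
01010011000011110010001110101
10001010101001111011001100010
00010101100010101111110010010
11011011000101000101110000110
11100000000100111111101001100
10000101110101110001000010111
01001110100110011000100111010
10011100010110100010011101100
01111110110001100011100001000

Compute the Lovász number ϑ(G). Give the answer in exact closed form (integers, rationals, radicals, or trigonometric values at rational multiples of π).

N(857) = {306, 317, 551, 183, 240, 213, 725, 898, 177, 635, 176, 485, 342, 569}, |N(857)| = 14.
Vertex 177 has 14 neighbors: 306, 624, 136, 789, 857, 183, 240, 725, 635, 176, 132, 548, 771, 769.
deg(624) = 14; N(624) = {165, 147, 986, 136, 789, 213, 725, 177, 635, 548, 485, 769, 342, 569}.
Vertex 165 has 14 neighbors: 306, 147, 986, 624, 183, 725, 898, 681, 635, 132, 570, 771, 485, 342.
deg(v) = 14 for all v (|V|=29); Paley(29): SR with (k,λ,μ)=(14,6,7).
A has 3 distinct eigenvalues ≈ [14.0, 2.192582, -3.192582].
ϑ = −N·λ_min/(λ_max−λ_min) = −29·(-sqrt(29)/2 - 1/2)/(14−(-sqrt(29)/2 - 1/2)) = sqrt(29).
ϑ(G) ≈ 5.38516481.

sqrt(29)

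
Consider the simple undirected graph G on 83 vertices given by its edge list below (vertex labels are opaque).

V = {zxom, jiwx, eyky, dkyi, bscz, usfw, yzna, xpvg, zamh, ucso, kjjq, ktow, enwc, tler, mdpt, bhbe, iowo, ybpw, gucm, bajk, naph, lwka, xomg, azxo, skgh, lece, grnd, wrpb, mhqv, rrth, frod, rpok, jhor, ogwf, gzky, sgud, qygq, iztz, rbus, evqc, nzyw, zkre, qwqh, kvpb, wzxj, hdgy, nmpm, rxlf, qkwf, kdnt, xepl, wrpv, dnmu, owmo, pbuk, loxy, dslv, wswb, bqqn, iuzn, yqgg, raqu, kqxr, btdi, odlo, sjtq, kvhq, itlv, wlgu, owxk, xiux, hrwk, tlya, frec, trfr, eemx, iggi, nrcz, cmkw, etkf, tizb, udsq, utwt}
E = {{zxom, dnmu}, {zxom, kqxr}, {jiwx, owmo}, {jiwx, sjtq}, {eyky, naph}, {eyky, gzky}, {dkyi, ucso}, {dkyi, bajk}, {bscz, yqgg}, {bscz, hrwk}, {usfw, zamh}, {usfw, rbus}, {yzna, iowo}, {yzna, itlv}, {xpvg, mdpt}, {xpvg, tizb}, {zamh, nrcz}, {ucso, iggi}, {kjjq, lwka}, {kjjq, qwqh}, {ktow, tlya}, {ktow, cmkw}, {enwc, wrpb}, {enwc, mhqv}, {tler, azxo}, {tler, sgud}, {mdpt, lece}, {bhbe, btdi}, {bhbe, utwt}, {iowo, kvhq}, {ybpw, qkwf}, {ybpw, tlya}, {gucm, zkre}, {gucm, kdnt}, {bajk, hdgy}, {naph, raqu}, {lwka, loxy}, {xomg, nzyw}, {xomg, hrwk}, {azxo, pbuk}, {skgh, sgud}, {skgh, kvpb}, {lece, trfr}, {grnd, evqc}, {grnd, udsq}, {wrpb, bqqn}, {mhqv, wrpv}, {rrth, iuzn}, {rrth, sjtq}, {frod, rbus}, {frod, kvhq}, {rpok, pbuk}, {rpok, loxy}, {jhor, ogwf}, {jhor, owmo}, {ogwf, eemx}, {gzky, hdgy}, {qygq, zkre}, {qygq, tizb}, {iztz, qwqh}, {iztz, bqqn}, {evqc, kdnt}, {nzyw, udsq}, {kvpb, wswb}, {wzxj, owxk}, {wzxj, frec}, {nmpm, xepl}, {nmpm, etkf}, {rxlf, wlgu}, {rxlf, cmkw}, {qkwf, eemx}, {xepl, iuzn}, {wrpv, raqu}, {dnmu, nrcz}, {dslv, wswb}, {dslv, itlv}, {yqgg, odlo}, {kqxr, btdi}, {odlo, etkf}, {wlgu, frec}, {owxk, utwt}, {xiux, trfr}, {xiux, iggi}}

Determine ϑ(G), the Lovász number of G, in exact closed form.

83*cos(pi/83)/(cos(pi/83) + 1)

N(bhbe) = {btdi, utwt}, |N(bhbe)| = 2.
Vertex iggi has 2 neighbors: ucso, xiux.
Vertex frod has 2 neighbors: rbus, kvhq.
Vertex owxk has 2 neighbors: wzxj, utwt.
2-regular, N=83; connected 2-regular on 83 ⇒ C_{83}.
A has 42 distinct eigenvalues ≈ [2.0, 1.994272, 1.977121, 1.948645, 1.909008, 1.858436, 1.797219, 1.725708, 1.644312, 1.553498, 1.453785, 1.345745, 1.229997, 1.107203, 0.978068, 0.84333, 0.703762, 0.560163, 0.413355, 0.264179, 0.113491, -0.037848, -0.18897, -0.33901, -0.487108, -0.632415, -0.774101, -0.911352, -1.043383, -1.169438, -1.288794, -1.400768, -1.504719, -1.600051, -1.686218, -1.762726, -1.829138, -1.885072, -1.930209, -1.96429, -1.98712, -1.998568].
−83·(-2*cos(pi/83)) / ((2)−(-2*cos(pi/83))) = 83*cos(pi/83)/(cos(pi/83) + 1) = ϑ(G).
≈ 41.4851 (to 4 d.p.).
α=41, χ(Ḡ)=42; ϑ=83*cos(pi/83)/(cos(pi/83) + 1) lies between (both strict).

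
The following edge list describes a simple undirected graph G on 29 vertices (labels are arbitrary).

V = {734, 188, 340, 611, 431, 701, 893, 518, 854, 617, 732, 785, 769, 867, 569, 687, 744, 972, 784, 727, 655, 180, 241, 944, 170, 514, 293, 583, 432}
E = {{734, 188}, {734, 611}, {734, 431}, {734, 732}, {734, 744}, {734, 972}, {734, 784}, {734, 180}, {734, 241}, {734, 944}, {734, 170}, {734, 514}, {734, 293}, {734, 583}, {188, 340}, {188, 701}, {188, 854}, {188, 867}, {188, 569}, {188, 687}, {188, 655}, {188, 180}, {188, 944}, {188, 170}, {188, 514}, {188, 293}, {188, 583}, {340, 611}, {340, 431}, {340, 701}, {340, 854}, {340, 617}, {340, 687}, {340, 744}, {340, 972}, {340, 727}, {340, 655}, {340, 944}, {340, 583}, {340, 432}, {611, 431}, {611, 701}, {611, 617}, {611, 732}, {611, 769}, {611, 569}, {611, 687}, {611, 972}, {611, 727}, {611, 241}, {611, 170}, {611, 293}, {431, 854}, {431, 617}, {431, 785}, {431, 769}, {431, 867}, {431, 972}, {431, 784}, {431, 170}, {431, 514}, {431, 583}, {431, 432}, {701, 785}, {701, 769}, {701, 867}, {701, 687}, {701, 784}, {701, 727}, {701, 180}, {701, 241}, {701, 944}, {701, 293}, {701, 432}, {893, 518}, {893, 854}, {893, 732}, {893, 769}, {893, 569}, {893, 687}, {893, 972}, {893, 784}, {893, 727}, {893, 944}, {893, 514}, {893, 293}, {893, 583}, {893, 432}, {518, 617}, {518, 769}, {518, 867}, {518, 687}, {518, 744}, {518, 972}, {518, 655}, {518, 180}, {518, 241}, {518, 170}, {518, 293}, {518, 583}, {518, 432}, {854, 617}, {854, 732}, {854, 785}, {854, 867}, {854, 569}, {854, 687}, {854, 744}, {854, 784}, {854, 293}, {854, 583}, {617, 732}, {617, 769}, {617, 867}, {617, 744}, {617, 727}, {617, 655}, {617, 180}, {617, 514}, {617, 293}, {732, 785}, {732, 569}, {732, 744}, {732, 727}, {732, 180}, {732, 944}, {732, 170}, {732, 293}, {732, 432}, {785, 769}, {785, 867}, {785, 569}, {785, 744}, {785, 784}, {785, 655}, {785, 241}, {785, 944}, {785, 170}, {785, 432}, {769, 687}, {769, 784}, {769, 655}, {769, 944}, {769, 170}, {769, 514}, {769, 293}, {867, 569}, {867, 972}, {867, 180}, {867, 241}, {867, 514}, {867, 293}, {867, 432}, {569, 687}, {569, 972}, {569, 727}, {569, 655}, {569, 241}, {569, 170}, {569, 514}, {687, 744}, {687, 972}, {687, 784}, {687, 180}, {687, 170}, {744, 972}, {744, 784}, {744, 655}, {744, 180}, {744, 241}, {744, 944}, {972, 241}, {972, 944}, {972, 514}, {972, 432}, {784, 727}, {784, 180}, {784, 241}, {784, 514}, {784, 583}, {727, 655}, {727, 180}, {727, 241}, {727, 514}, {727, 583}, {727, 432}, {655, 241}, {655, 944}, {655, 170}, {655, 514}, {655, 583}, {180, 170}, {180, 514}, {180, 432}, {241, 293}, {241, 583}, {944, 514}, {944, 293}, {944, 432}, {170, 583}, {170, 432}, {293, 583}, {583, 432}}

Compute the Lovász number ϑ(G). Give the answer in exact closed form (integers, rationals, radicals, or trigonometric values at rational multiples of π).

deg(944) = 14; N(944) = {734, 188, 340, 701, 893, 732, 785, 769, 744, 972, 655, 514, 293, 432}.
Vertex 734 has 14 neighbors: 188, 611, 431, 732, 744, 972, 784, 180, 241, 944, 170, 514, 293, 583.
deg(972) = 14; N(972) = {734, 340, 611, 431, 893, 518, 867, 569, 687, 744, 241, 944, 514, 432}.
Vertex 655 has 14 neighbors: 188, 340, 518, 617, 785, 769, 569, 744, 727, 241, 944, 170, 514, 583.
29-vertex 14-regular graph: strongly regular (29,14,6,7).
spec(A) ≈ [14.0, 2.1926, -3.1926] (distinct, 4 d.p.).
−29·(-sqrt(29)/2 - 1/2) / ((14)−(-sqrt(29)/2 - 1/2)) = sqrt(29) = ϑ(G).
= 5.3851648… (decimal).

sqrt(29)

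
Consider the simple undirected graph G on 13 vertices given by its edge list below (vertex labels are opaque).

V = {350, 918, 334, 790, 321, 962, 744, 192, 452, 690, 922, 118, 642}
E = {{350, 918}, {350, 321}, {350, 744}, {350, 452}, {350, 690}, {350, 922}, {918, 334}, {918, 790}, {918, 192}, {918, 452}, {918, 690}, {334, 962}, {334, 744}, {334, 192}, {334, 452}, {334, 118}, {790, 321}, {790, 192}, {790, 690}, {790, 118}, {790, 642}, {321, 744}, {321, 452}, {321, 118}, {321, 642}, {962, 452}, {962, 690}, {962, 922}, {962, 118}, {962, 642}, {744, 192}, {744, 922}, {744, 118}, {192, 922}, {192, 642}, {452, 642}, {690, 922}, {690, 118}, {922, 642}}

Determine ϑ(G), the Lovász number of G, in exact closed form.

sqrt(13)

N(690) = {350, 918, 790, 962, 922, 118}, |N(690)| = 6.
N(118) = {334, 790, 321, 962, 744, 690}, |N(118)| = 6.
N(790) = {918, 321, 192, 690, 118, 642}, |N(790)| = 6.
Vertex 922 has 6 neighbors: 350, 962, 744, 192, 690, 642.
G on 13 vertices is 6-regular; SR(13,6,2,3) — a Paley graph.
A has 3 distinct eigenvalues ≈ [6.0, 1.3028, -2.3028].
ϑ = −N·λ_min/(λ_max−λ_min) = −13·(-sqrt(13)/2 - 1/2)/(6−(-sqrt(13)/2 - 1/2)) = sqrt(13).
= 3.6055513… (decimal).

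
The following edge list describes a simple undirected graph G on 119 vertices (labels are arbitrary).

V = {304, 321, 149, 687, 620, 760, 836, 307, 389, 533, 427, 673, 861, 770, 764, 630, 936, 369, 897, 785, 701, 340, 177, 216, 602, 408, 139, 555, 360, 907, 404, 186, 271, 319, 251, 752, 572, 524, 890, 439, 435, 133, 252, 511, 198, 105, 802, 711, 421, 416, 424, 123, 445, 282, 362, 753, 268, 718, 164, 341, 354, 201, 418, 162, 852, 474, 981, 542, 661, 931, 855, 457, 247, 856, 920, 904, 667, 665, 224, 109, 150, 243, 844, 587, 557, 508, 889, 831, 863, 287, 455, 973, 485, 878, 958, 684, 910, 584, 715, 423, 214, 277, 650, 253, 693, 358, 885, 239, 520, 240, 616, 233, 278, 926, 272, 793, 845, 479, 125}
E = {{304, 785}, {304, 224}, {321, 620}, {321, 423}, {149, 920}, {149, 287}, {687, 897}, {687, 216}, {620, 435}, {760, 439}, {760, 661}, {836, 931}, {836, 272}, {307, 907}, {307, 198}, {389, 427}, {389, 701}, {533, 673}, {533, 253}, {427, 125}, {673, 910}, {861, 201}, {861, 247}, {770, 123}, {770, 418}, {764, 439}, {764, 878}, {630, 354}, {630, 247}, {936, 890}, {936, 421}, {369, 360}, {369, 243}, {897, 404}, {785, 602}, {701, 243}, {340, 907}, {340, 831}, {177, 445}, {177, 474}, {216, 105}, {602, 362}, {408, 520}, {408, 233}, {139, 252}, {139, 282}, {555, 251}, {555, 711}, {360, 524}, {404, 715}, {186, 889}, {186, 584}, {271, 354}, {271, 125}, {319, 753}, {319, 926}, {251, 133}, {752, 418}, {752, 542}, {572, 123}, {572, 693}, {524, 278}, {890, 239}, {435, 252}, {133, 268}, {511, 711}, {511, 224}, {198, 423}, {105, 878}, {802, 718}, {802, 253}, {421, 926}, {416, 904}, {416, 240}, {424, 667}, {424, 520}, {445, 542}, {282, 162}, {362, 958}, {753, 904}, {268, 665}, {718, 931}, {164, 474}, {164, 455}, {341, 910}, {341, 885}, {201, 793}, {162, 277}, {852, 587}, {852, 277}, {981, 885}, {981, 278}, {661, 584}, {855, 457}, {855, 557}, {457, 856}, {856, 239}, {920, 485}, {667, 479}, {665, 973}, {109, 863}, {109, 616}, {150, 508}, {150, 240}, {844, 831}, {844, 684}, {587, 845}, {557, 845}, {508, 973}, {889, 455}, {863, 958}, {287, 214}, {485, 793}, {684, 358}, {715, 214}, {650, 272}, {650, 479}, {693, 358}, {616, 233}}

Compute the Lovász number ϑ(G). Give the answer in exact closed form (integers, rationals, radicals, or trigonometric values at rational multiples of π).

119*cos(pi/119)/(cos(pi/119) + 1)

N(753) = {319, 904}, |N(753)| = 2.
deg(109) = 2; N(109) = {863, 616}.
N(524) = {360, 278}, |N(524)| = 2.
deg(667) = 2; N(667) = {424, 479}.
119-vertex 2-regular graph: the odd cycle C_{119}.
spec(A) ≈ [2.0, 1.997213, 1.988859, 1.974962, 1.95556, 1.930708, 1.900475, 1.864944, 1.824216, 1.778403, 1.727634, 1.672049, 1.611804, 1.547067, 1.478018, 1.404849, 1.327765, 1.24698, 1.162719, 1.075218, 0.984719, 0.891477, 0.795749, 0.697804, 0.597914, 0.496357, 0.393417, 0.28938, 0.184537, 0.079179, -0.026399, -0.131904, -0.237041, -0.341517, -0.445042, -0.547326, -0.648085, -0.747037, -0.843907, -0.938425, -1.030328, -1.119358, -1.205269, -1.287821, -1.366783, -1.441936, -1.51307, -1.579986, -1.642499, -1.700434, -1.75363, -1.801938, -1.845223, -1.883366, -1.916259, -1.943812, -1.965946, -1.982601, -1.993731, -1.999303] (distinct, 6 d.p.).
−119·(-2*cos(pi/119)) / ((2)−(-2*cos(pi/119))) = 119*cos(pi/119)/(cos(pi/119) + 1) = ϑ(G).
ϑ(G) ≈ 59.4896.
59 ≤ 119*cos(pi/119)/(cos(pi/119) + 1) ≤ 60: both strict.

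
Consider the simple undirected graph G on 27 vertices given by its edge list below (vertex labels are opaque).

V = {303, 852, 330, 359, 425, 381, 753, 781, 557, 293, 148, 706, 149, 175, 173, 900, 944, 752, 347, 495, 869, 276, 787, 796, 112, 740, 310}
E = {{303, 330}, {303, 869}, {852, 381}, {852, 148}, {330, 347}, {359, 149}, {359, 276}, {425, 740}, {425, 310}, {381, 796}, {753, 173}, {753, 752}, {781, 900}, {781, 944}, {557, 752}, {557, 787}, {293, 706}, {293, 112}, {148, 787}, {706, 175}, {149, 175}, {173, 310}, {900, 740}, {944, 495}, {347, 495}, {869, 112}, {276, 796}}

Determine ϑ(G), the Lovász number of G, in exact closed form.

N(303) = {330, 869}, |N(303)| = 2.
Vertex 852 has 2 neighbors: 381, 148.
deg(796) = 2; N(796) = {381, 276}.
N(293) = {706, 112}, |N(293)| = 2.
deg(v) = 2 for all v (|V|=27); a single 27-cycle (edge-transitive).
spec(A) ≈ [2.0, 1.9461, 1.7873, 1.5321, 1.1943, 0.7922, 0.3473, -0.1163, -0.5736, -1.0, -1.3725, -1.671, -1.8794, -1.9865] (distinct, 4 d.p.).
Lovász (edge-transitive): ϑ = −27·(-2*cos(pi/27))/((2)−(-2*cos(pi/27))) = 27*cos(pi/27)/(cos(pi/27) + 1).
ϑ(G) ≈ 13.4542041.
Lovász sandwich 13 ≤ 27*cos(pi/27)/(cos(pi/27) + 1) ≤ 14: both strict.

27*cos(pi/27)/(cos(pi/27) + 1)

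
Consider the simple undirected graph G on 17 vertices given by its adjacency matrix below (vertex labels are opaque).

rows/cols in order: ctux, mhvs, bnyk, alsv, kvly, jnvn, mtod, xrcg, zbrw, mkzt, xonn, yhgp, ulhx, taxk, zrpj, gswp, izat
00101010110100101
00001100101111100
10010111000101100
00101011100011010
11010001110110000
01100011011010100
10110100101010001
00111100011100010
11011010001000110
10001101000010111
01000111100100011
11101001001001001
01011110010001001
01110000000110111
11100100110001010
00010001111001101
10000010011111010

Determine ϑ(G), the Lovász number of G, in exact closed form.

sqrt(17)

deg(bnyk) = 8; N(bnyk) = {ctux, alsv, jnvn, mtod, xrcg, yhgp, taxk, zrpj}.
Vertex zrpj has 8 neighbors: ctux, mhvs, bnyk, jnvn, zbrw, mkzt, taxk, gswp.
Vertex zbrw has 8 neighbors: ctux, mhvs, alsv, kvly, mtod, xonn, zrpj, gswp.
Vertex xrcg has 8 neighbors: bnyk, alsv, kvly, jnvn, mkzt, xonn, yhgp, gswp.
17-vertex 8-regular graph: strongly regular (17,8,3,4).
A has 3 distinct eigenvalues ≈ [8.0, 1.561553, -2.561553].
ϑ = −N·λ_min/(λ_max−λ_min) = −17·(-sqrt(17)/2 - 1/2)/(8−(-sqrt(17)/2 - 1/2)) = sqrt(17).
= 4.123105626… (decimal).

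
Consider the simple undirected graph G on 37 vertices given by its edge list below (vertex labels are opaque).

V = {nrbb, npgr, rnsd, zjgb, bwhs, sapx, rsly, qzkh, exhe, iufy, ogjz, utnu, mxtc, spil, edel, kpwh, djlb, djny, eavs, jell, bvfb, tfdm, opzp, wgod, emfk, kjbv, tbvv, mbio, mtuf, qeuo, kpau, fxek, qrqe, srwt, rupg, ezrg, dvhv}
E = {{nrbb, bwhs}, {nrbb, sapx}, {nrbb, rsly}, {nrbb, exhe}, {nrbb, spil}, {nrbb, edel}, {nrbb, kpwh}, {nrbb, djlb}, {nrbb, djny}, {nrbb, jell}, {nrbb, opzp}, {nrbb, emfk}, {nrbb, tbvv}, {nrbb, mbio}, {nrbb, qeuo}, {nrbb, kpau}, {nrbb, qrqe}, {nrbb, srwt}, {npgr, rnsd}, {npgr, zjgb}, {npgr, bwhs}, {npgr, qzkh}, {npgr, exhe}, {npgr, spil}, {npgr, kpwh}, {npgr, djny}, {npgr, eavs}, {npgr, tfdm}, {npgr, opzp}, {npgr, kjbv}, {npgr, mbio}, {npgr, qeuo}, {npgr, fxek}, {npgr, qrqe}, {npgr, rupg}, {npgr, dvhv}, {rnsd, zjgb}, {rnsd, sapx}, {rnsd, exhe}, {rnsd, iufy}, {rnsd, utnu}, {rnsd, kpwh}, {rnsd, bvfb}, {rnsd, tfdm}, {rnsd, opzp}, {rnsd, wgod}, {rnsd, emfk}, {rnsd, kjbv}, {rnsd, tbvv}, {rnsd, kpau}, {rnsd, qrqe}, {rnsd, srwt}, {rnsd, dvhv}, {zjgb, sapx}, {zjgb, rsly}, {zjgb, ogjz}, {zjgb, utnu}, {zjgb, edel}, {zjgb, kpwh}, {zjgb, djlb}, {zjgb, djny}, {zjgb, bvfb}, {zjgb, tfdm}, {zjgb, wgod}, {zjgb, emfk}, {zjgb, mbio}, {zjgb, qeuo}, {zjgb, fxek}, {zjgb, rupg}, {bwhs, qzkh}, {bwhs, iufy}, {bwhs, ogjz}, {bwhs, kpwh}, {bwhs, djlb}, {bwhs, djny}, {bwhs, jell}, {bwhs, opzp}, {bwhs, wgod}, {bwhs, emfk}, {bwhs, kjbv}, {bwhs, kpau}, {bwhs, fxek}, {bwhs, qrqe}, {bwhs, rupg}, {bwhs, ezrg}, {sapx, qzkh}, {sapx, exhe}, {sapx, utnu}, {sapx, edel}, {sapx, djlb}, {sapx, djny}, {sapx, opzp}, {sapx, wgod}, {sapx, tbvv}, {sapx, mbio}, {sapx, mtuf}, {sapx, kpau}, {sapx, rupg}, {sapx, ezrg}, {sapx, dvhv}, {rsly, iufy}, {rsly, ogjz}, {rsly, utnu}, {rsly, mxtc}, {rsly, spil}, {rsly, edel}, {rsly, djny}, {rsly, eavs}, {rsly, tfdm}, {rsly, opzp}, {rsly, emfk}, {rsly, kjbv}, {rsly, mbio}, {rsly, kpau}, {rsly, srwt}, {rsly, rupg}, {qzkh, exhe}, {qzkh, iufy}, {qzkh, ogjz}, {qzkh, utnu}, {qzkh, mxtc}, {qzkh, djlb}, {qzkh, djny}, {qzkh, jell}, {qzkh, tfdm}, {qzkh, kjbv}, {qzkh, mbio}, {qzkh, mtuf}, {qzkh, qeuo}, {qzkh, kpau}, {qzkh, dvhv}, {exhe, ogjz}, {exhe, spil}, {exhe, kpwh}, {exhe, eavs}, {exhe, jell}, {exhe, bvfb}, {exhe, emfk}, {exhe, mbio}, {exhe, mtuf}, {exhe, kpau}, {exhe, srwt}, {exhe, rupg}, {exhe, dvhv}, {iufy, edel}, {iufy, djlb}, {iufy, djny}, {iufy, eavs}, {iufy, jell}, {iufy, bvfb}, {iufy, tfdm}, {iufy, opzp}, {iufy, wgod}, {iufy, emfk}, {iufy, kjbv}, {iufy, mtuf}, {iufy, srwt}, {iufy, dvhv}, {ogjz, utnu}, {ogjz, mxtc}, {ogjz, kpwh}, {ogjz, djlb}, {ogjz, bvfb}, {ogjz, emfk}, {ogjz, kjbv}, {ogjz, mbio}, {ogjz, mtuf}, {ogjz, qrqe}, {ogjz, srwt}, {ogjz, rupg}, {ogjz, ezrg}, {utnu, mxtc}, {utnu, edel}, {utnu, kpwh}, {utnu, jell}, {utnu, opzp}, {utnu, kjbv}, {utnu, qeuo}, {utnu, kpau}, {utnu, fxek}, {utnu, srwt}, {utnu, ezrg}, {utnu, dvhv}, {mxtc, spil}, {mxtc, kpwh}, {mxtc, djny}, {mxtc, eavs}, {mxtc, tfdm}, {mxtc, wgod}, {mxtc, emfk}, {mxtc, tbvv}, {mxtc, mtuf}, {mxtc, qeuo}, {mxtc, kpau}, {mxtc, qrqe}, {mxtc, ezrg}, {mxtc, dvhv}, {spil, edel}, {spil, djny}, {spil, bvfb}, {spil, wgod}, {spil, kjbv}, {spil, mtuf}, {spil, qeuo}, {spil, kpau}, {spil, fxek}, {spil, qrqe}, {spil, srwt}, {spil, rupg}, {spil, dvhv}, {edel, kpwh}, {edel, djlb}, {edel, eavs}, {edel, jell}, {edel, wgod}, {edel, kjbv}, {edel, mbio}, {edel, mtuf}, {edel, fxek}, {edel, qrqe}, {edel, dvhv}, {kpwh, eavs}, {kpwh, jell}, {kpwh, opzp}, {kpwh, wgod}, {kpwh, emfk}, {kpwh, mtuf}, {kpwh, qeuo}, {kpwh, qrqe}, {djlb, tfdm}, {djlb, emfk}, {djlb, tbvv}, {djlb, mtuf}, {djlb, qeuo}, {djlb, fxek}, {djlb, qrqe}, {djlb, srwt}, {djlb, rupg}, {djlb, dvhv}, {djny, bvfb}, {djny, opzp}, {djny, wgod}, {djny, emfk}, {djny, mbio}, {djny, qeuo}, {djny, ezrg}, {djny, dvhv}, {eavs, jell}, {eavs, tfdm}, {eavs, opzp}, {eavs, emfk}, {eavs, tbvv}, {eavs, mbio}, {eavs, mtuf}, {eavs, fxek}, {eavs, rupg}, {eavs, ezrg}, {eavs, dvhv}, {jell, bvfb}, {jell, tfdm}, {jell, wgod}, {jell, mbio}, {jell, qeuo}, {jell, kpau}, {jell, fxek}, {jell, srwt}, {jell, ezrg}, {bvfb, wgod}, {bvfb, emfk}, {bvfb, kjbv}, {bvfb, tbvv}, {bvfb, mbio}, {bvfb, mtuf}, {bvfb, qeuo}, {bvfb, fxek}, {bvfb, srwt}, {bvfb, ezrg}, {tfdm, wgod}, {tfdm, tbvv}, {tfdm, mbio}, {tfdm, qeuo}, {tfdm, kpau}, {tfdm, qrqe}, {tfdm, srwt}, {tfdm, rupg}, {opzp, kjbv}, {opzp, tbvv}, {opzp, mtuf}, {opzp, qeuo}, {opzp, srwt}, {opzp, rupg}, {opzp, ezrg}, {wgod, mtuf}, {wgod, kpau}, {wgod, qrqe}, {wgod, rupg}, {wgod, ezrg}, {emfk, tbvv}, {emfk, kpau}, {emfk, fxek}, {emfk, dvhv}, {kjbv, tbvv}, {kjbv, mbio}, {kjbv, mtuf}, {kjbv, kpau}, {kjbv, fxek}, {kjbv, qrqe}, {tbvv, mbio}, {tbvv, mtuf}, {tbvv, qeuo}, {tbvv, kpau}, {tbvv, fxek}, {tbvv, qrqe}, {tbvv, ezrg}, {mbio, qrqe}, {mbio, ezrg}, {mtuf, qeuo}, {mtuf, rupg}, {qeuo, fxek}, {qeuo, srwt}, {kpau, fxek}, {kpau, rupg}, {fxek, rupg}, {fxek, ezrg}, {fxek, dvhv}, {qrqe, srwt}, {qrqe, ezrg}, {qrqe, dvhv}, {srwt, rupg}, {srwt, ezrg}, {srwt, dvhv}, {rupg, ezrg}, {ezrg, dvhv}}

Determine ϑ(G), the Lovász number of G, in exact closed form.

Vertex djlb has 18 neighbors: nrbb, zjgb, bwhs, sapx, qzkh, iufy, ogjz, edel, tfdm, emfk, tbvv, mtuf, qeuo, fxek, qrqe, srwt, rupg, dvhv.
deg(emfk) = 18; N(emfk) = {nrbb, rnsd, zjgb, bwhs, rsly, exhe, iufy, ogjz, mxtc, kpwh, djlb, djny, eavs, bvfb, tbvv, kpau, fxek, dvhv}.
Vertex npgr has 18 neighbors: rnsd, zjgb, bwhs, qzkh, exhe, spil, kpwh, djny, eavs, tfdm, opzp, kjbv, mbio, qeuo, fxek, qrqe, rupg, dvhv.
N(mbio) = {nrbb, npgr, zjgb, sapx, rsly, qzkh, exhe, ogjz, edel, djny, eavs, jell, bvfb, tfdm, kjbv, tbvv, qrqe, ezrg}, |N(mbio)| = 18.
18-regular, N=37; Paley(37): SR with (k,λ,μ)=(18,8,9).
Distinct eigenvalues (to 5 d.p.): [18.0, 2.54138, -3.54138].
With N=37: ϑ(G) = 37·(-(-sqrt(37)/2 - 1/2))/(18−(-sqrt(37)/2 - 1/2)) = sqrt(37).
= 6.082763… (decimal).

sqrt(37)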